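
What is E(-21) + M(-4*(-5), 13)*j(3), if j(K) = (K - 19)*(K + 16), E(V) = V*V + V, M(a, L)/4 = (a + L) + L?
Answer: -55516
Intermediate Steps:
M(a, L) = 4*a + 8*L (M(a, L) = 4*((a + L) + L) = 4*((L + a) + L) = 4*(a + 2*L) = 4*a + 8*L)
E(V) = V + V² (E(V) = V² + V = V + V²)
j(K) = (-19 + K)*(16 + K)
E(-21) + M(-4*(-5), 13)*j(3) = -21*(1 - 21) + (4*(-4*(-5)) + 8*13)*(-304 + 3² - 3*3) = -21*(-20) + (4*20 + 104)*(-304 + 9 - 9) = 420 + (80 + 104)*(-304) = 420 + 184*(-304) = 420 - 55936 = -55516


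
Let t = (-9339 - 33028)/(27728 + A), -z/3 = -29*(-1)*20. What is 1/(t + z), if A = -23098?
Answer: -4630/8098567 ≈ -0.00057171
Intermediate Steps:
z = -1740 (z = -3*(-29*(-1))*20 = -87*20 = -3*580 = -1740)
t = -42367/4630 (t = (-9339 - 33028)/(27728 - 23098) = -42367/4630 ≈ -9.1505)
1/(t + z) = 1/(-42367/4630 - 1740) = 1/(-8098567/4630) = -4630/8098567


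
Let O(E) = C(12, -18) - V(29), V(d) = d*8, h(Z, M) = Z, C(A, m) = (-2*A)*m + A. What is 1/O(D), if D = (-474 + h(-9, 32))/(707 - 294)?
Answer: 1/212 ≈ 0.0047170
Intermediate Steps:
C(A, m) = A - 2*A*m (C(A, m) = -2*A*m + A = A - 2*A*m)
V(d) = 8*d
D = -69/59 (D = (-474 - 9)/(707 - 294) = -483/413 = -483*1/413 = -69/59 ≈ -1.1695)
O(E) = 212 (O(E) = 12*(1 - 2*(-18)) - 8*29 = 12*(1 + 36) - 1*232 = 12*37 - 232 = 444 - 232 = 212)
1/O(D) = 1/212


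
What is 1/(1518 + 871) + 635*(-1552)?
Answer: -2354407279/2389 ≈ -9.8552e+5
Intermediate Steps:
1/(1518 + 871) + 635*(-1552) = 1/2389 - 985520 = -2354407279/2389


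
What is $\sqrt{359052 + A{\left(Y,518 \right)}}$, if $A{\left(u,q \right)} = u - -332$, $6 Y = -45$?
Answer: $\frac{\sqrt{1437506}}{2} \approx 599.48$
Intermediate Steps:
$Y = - \frac{15}{2}$ ($Y = \frac{1}{6} \left(-45\right) = - \frac{15}{2} \approx -7.5$)
$A{\left(u,q \right)} = 332 + u$ ($A{\left(u,q \right)} = u + 332 = 332 + u$)
$\sqrt{359052 + A{\left(Y,518 \right)}} = \sqrt{359052 + \left(332 - \frac{15}{2}\right)} = \sqrt{359052 + \frac{649}{2}} = \sqrt{\frac{718753}{2}} = \frac{\sqrt{1437506}}{2}$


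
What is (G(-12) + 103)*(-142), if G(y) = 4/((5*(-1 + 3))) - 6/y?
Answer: -73769/5 ≈ -14754.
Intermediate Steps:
G(y) = ⅖ - 6/y (G(y) = 4/((5*2)) - 6/y = 4/10 - 6/y = 4*(⅒) - 6/y = ⅖ - 6/y)
(G(-12) + 103)*(-142) = ((⅖ - 6/(-12)) + 103)*(-142) = ((⅖ - 6*(-1/12)) + 103)*(-142) = ((⅖ + ½) + 103)*(-142) = (9/10 + 103)*(-142) = (1039/10)*(-142) = -73769/5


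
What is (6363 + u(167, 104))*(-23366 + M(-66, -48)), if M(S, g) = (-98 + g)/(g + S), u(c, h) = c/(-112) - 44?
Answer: -942321956629/6384 ≈ -1.4761e+8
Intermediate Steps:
u(c, h) = -44 - c/112 (u(c, h) = c*(-1/112) - 44 = -c/112 - 44 = -44 - c/112)
M(S, g) = (-98 + g)/(S + g)
(6363 + u(167, 104))*(-23366 + M(-66, -48)) = (6363 + (-44 - 1/112*167))*(-23366 + (-98 - 48)/(-66 - 48)) = (6363 + (-44 - 167/112))*(-23366 - 146/(-114)) = (6363 - 5095/112)*(-23366 - 1/114*(-146)) = 707561*(-23366 + 73/57)/112 = (707561/112)*(-1331789/57) = -942321956629/6384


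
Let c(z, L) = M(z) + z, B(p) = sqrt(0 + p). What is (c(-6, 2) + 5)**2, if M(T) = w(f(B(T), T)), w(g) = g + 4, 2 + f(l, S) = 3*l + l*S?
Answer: (1 - 3*I*sqrt(6))**2 ≈ -53.0 - 14.697*I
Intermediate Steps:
B(p) = sqrt(p)
f(l, S) = -2 + 3*l + S*l (f(l, S) = -2 + (3*l + l*S) = -2 + (3*l + S*l) = -2 + 3*l + S*l)
w(g) = 4 + g
M(T) = 2 + T**(3/2) + 3*sqrt(T) (M(T) = 4 + (-2 + 3*sqrt(T) + T*sqrt(T)) = 4 + (-2 + 3*sqrt(T) + T**(3/2)) = 4 + (-2 + T**(3/2) + 3*sqrt(T)) = 2 + T**(3/2) + 3*sqrt(T))
c(z, L) = 2 + z + z**(3/2) + 3*sqrt(z) (c(z, L) = (2 + z**(3/2) + 3*sqrt(z)) + z = 2 + z + z**(3/2) + 3*sqrt(z))
(c(-6, 2) + 5)**2 = ((2 - 6 + (-6)**(3/2) + 3*sqrt(-6)) + 5)**2 = ((2 - 6 - 6*I*sqrt(6) + 3*(I*sqrt(6))) + 5)**2 = ((2 - 6 - 6*I*sqrt(6) + 3*I*sqrt(6)) + 5)**2 = ((-4 - 3*I*sqrt(6)) + 5)**2 = (1 - 3*I*sqrt(6))**2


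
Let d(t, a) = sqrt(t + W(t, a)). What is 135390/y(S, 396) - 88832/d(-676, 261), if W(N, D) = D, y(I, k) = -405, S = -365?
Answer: -9026/27 + 88832*I*sqrt(415)/415 ≈ -334.3 + 4360.6*I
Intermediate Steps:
d(t, a) = sqrt(a + t) (d(t, a) = sqrt(t + a) = sqrt(a + t))
135390/y(S, 396) - 88832/d(-676, 261) = 135390/(-405) - 88832/sqrt(261 - 676) = 135390*(-1/405) - 88832*(-I*sqrt(415)/415) = -9026/27 - 88832*(-I*sqrt(415)/415) = -9026/27 - (-88832)*I*sqrt(415)/415 = -9026/27 + 88832*I*sqrt(415)/415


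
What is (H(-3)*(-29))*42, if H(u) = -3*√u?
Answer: 3654*I*√3 ≈ 6328.9*I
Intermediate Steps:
(H(-3)*(-29))*42 = (-3*I*√3*(-29))*42 = (87*I*√3)*42 = 3654*I*√3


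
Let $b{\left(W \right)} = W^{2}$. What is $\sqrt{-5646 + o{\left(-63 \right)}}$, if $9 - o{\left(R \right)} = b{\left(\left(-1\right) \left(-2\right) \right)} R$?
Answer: $i \sqrt{5385} \approx 73.383 i$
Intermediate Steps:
$o{\left(R \right)} = 9 - 4 R$ ($o{\left(R \right)} = 9 - \left(\left(-1\right) \left(-2\right)\right)^{2} R = 9 - 2^{2} R = 9 - 4 R$)
$\sqrt{-5646 + o{\left(-63 \right)}} = \sqrt{-5646 + \left(9 - -252\right)} = \sqrt{-5646 + \left(9 + 252\right)} = \sqrt{-5646 + 261} = \sqrt{-5385} = i \sqrt{5385}$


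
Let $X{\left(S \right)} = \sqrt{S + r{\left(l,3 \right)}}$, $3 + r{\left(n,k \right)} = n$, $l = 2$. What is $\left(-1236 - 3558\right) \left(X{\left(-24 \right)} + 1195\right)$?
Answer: $-5728830 - 23970 i \approx -5.7288 \cdot 10^{6} - 23970.0 i$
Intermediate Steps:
$r{\left(n,k \right)} = -3 + n$
$X{\left(S \right)} = \sqrt{-1 + S}$ ($X{\left(S \right)} = \sqrt{S + \left(-3 + 2\right)} = \sqrt{S - 1} = \sqrt{-1 + S}$)
$\left(-1236 - 3558\right) \left(X{\left(-24 \right)} + 1195\right) = \left(-1236 - 3558\right) \left(\sqrt{-1 - 24} + 1195\right) = - 4794 \left(\sqrt{-25} + 1195\right) = - 4794 \left(5 i + 1195\right) = - 4794 \left(1195 + 5 i\right) = -5728830 - 23970 i$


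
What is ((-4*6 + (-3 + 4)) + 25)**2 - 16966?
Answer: -16962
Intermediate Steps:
((-4*6 + (-3 + 4)) + 25)**2 - 16966 = ((-24 + 1) + 25)**2 - 16966 = (-23 + 25)**2 - 16966 = 2**2 - 16966 = 4 - 16966 = -16962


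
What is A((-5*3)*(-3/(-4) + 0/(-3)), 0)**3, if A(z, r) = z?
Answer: -91125/64 ≈ -1423.8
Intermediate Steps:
A((-5*3)*(-3/(-4) + 0/(-3)), 0)**3 = ((-5*3)*(-3/(-4) + 0/(-3)))**3 = (-15*(-3*(-1/4) + 0*(-1/3)))**3 = (-15*(3/4 + 0))**3 = (-15*3/4)**3 = (-45/4)**3 = -91125/64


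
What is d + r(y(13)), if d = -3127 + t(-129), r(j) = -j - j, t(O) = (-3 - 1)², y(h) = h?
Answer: -3137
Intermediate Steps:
t(O) = 16 (t(O) = (-4)² = 16)
r(j) = -2*j
d = -3111 (d = -3127 + 16 = -3111)
d + r(y(13)) = -3111 - 2*13 = -3111 - 26 = -3137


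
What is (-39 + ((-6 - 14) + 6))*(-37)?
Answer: 1961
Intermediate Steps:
(-39 + ((-6 - 14) + 6))*(-37) = (-39 + (-20 + 6))*(-37) = (-39 - 14)*(-37) = -53*(-37) = 1961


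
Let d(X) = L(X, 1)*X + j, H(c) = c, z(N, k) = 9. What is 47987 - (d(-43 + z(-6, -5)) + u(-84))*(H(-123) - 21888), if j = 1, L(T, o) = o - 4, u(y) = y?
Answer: 466196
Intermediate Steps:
L(T, o) = -4 + o
d(X) = 1 - 3*X (d(X) = (-4 + 1)*X + 1 = -3*X + 1 = 1 - 3*X)
47987 - (d(-43 + z(-6, -5)) + u(-84))*(H(-123) - 21888) = 47987 - ((1 - 3*(-43 + 9)) - 84)*(-123 - 21888) = 47987 - ((1 - 3*(-34)) - 84)*(-22011) = 47987 - ((1 + 102) - 84)*(-22011) = 47987 - (103 - 84)*(-22011) = 47987 - 19*(-22011) = 47987 - 1*(-418209) = 47987 + 418209 = 466196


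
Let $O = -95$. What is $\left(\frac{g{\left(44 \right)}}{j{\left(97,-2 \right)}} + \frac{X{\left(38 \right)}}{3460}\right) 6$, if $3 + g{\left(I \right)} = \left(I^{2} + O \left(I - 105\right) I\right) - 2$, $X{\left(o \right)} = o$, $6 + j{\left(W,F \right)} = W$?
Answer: $\frac{1333373277}{78715} \approx 16939.0$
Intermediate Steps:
$j{\left(W,F \right)} = -6 + W$
$g{\left(I \right)} = -5 + I^{2} + I \left(9975 - 95 I\right)$ ($g{\left(I \right)} = -3 - \left(2 - I^{2} - - 95 \left(I - 105\right) I\right) = -3 - \left(2 - I^{2} - - 95 \left(-105 + I\right) I\right) = -3 - \left(2 - I^{2} - \left(9975 - 95 I\right) I\right) = -3 - \left(2 - I^{2} - I \left(9975 - 95 I\right)\right) = -3 + \left(-2 + I^{2} + I \left(9975 - 95 I\right)\right) = -5 + I^{2} + I \left(9975 - 95 I\right)$)
$\left(\frac{g{\left(44 \right)}}{j{\left(97,-2 \right)}} + \frac{X{\left(38 \right)}}{3460}\right) 6 = \left(\frac{-5 - 94 \cdot 44^{2} + 9975 \cdot 44}{-6 + 97} + \frac{38}{3460}\right) 6 = \left(\frac{-5 - 181984 + 438900}{91} + 38 \cdot \frac{1}{3460}\right) 6 = \left(\left(-5 - 181984 + 438900\right) \frac{1}{91} + \frac{19}{1730}\right) 6 = \left(256911 \cdot \frac{1}{91} + \frac{19}{1730}\right) 6 = \left(\frac{256911}{91} + \frac{19}{1730}\right) 6 = \frac{444457759}{157430} \cdot 6 = \frac{1333373277}{78715}$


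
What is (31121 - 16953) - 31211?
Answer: -17043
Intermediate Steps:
(31121 - 16953) - 31211 = 14168 - 31211 = -17043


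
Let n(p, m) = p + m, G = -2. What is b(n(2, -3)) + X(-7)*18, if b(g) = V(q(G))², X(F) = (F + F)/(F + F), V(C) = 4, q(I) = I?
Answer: 34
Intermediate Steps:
n(p, m) = m + p
X(F) = 1 (X(F) = (2*F)/((2*F)) = (2*F)*(1/(2*F)) = 1)
b(g) = 16 (b(g) = 4² = 16)
b(n(2, -3)) + X(-7)*18 = 16 + 1*18 = 16 + 18 = 34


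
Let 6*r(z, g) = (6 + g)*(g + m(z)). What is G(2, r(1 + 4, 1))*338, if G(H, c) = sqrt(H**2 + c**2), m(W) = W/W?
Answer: 338*sqrt(85)/3 ≈ 1038.7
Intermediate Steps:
m(W) = 1
r(z, g) = (1 + g)*(6 + g)/6 (r(z, g) = ((6 + g)*(g + 1))/6 = ((6 + g)*(1 + g))/6 = ((1 + g)*(6 + g))/6 = (1 + g)*(6 + g)/6)
G(2, r(1 + 4, 1))*338 = sqrt(2**2 + (1 + (1/6)*1**2 + (7/6)*1)**2)*338 = sqrt(4 + (1 + (1/6)*1 + 7/6)**2)*338 = sqrt(4 + (1 + 1/6 + 7/6)**2)*338 = sqrt(4 + (7/3)**2)*338 = sqrt(4 + 49/9)*338 = sqrt(85/9)*338 = (sqrt(85)/3)*338 = 338*sqrt(85)/3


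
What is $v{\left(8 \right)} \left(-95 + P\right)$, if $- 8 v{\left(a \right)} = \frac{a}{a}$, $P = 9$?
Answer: $\frac{43}{4} \approx 10.75$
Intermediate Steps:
$v{\left(a \right)} = - \frac{1}{8}$ ($v{\left(a \right)} = - \frac{a \frac{1}{a}}{8} = \left(- \frac{1}{8}\right) 1 = - \frac{1}{8}$)
$v{\left(8 \right)} \left(-95 + P\right) = - \frac{-95 + 9}{8} = \left(- \frac{1}{8}\right) \left(-86\right) = \frac{43}{4}$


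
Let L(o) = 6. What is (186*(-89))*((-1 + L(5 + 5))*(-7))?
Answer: 579390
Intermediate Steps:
(186*(-89))*((-1 + L(5 + 5))*(-7)) = (186*(-89))*((-1 + 6)*(-7)) = -82770*(-7) = -16554*(-35) = 579390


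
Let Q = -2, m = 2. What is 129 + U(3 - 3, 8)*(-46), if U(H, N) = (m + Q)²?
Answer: 129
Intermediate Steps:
U(H, N) = 0 (U(H, N) = (2 - 2)² = 0² = 0)
129 + U(3 - 3, 8)*(-46) = 129 + 0*(-46) = 129 + 0 = 129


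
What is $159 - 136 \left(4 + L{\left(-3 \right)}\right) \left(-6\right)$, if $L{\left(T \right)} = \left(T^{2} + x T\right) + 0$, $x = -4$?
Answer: $20559$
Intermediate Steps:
$L{\left(T \right)} = T^{2} - 4 T$ ($L{\left(T \right)} = \left(T^{2} - 4 T\right) + 0 = T^{2} - 4 T$)
$159 - 136 \left(4 + L{\left(-3 \right)}\right) \left(-6\right) = 159 - 136 \left(4 - 3 \left(-4 - 3\right)\right) \left(-6\right) = 159 - 136 \left(4 - -21\right) \left(-6\right) = 159 - 136 \left(4 + 21\right) \left(-6\right) = 159 - 136 \cdot 25 \left(-6\right) = 159 - -20400 = 159 + 20400 = 20559$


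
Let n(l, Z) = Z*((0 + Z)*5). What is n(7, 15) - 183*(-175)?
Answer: 33150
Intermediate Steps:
n(l, Z) = 5*Z**2 (n(l, Z) = Z*(Z*5) = Z*(5*Z) = 5*Z**2)
n(7, 15) - 183*(-175) = 5*15**2 - 183*(-175) = 5*225 + 32025 = 1125 + 32025 = 33150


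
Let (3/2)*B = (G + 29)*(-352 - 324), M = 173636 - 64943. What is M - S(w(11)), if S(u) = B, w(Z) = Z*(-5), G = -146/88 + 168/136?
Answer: 22733841/187 ≈ 1.2157e+5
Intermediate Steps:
G = -317/748 (G = -146*1/88 + 168*(1/136) = -73/44 + 21/17 = -317/748 ≈ -0.42380)
w(Z) = -5*Z
M = 108693
B = -2408250/187 (B = 2*((-317/748 + 29)*(-352 - 324))/3 = 2*((21375/748)*(-676))/3 = (⅔)*(-3612375/187) = -2408250/187 ≈ -12878.)
S(u) = -2408250/187
M - S(w(11)) = 108693 - 1*(-2408250/187) = 108693 + 2408250/187 = 22733841/187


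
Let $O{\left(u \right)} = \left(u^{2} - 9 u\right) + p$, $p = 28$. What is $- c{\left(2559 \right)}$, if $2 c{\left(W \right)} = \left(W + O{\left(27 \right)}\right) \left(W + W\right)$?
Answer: $-7863807$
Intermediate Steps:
$O{\left(u \right)} = 28 + u^{2} - 9 u$ ($O{\left(u \right)} = \left(u^{2} - 9 u\right) + 28 = 28 + u^{2} - 9 u$)
$c{\left(W \right)} = W \left(514 + W\right)$ ($c{\left(W \right)} = \frac{\left(W + \left(28 + 27^{2} - 243\right)\right) \left(W + W\right)}{2} = \frac{\left(W + \left(28 + 729 - 243\right)\right) 2 W}{2} = \frac{\left(W + 514\right) 2 W}{2} = \frac{\left(514 + W\right) 2 W}{2} = \frac{2 W \left(514 + W\right)}{2} = W \left(514 + W\right)$)
$- c{\left(2559 \right)} = - 2559 \left(514 + 2559\right) = - 2559 \cdot 3073 = \left(-1\right) 7863807 = -7863807$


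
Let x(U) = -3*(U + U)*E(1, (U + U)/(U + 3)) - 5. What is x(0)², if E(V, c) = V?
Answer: 25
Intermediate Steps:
x(U) = -5 - 6*U (x(U) = -3*(U + U) - 5 = -3*2*U - 5 = -6*U - 5 = -5 - 6*U)
x(0)² = (-5 - 6*0)² = (-5 + 0)² = (-5)² = 25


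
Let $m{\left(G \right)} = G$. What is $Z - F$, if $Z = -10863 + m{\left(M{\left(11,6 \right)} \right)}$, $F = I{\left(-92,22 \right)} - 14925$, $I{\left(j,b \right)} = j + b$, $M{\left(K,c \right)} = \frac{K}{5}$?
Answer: $\frac{20671}{5} \approx 4134.2$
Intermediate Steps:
$M{\left(K,c \right)} = \frac{K}{5}$ ($M{\left(K,c \right)} = K \frac{1}{5} = \frac{K}{5}$)
$I{\left(j,b \right)} = b + j$
$F = -14995$ ($F = \left(22 - 92\right) - 14925 = -70 - 14925 = -14995$)
$Z = - \frac{54304}{5}$ ($Z = -10863 + \frac{1}{5} \cdot 11 = -10863 + \frac{11}{5} = - \frac{54304}{5} \approx -10861.0$)
$Z - F = - \frac{54304}{5} - -14995 = - \frac{54304}{5} + 14995 = \frac{20671}{5}$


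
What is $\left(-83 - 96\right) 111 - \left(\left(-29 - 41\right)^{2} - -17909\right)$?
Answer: $-42678$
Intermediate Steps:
$\left(-83 - 96\right) 111 - \left(\left(-29 - 41\right)^{2} - -17909\right) = \left(-179\right) 111 - \left(\left(-70\right)^{2} + 17909\right) = -19869 - \left(4900 + 17909\right) = -19869 - 22809 = -42678$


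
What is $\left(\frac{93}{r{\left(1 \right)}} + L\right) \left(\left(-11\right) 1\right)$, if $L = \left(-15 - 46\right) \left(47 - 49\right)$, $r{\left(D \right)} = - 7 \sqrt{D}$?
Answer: $- \frac{8371}{7} \approx -1195.9$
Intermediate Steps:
$L = 122$ ($L = \left(-61\right) \left(-2\right) = 122$)
$\left(\frac{93}{r{\left(1 \right)}} + L\right) \left(\left(-11\right) 1\right) = \left(\frac{93}{\left(-7\right) \sqrt{1}} + 122\right) \left(\left(-11\right) 1\right) = \left(\frac{93}{\left(-7\right) 1} + 122\right) \left(-11\right) = \left(\frac{93}{-7} + 122\right) \left(-11\right) = \left(93 \left(- \frac{1}{7}\right) + 122\right) \left(-11\right) = \left(- \frac{93}{7} + 122\right) \left(-11\right) = \frac{761}{7} \left(-11\right) = - \frac{8371}{7}$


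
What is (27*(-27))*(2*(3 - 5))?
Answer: 2916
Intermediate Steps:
(27*(-27))*(2*(3 - 5)) = -1458*(-2) = -729*(-4) = 2916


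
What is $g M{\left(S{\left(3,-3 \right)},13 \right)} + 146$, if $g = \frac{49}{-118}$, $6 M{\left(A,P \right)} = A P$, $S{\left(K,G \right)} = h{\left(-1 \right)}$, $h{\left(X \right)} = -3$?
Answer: $\frac{35093}{236} \approx 148.7$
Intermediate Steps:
$S{\left(K,G \right)} = -3$
$M{\left(A,P \right)} = \frac{A P}{6}$
$g = - \frac{49}{118}$ ($g = 49 \left(- \frac{1}{118}\right) = - \frac{49}{118} \approx -0.41525$)
$g M{\left(S{\left(3,-3 \right)},13 \right)} + 146 = - \frac{49 \cdot \frac{1}{6} \left(-3\right) 13}{118} + 146 = \left(- \frac{49}{118}\right) \left(- \frac{13}{2}\right) + 146 = \frac{637}{236} + 146 = \frac{35093}{236}$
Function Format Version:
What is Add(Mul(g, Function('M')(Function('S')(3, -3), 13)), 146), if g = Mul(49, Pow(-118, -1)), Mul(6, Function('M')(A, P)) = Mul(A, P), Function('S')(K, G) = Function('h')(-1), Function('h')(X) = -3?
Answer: Rational(35093, 236) ≈ 148.70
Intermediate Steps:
Function('S')(K, G) = -3
Function('M')(A, P) = Mul(Rational(1, 6), A, P) (Function('M')(A, P) = Mul(Rational(1, 6), Mul(A, P)) = Mul(Rational(1, 6), A, P))
g = Rational(-49, 118) (g = Mul(49, Rational(-1, 118)) = Rational(-49, 118) ≈ -0.41525)
Add(Mul(g, Function('M')(Function('S')(3, -3), 13)), 146) = Add(Mul(Rational(-49, 118), Mul(Rational(1, 6), -3, 13)), 146) = Add(Mul(Rational(-49, 118), Rational(-13, 2)), 146) = Add(Rational(637, 236), 146) = Rational(35093, 236)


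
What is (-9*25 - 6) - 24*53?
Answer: -1503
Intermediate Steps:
(-9*25 - 6) - 24*53 = (-225 - 6) - 1*1272 = -231 - 1272 = -1503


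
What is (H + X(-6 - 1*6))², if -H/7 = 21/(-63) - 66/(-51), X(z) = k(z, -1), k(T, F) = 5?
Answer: 7744/2601 ≈ 2.9773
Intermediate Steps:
X(z) = 5
H = -343/51 (H = -7*(21/(-63) - 66/(-51)) = -7*(21*(-1/63) - 66*(-1/51)) = -7*(-⅓ + 22/17) = -7*49/51 = -343/51 ≈ -6.7255)
(H + X(-6 - 1*6))² = (-343/51 + 5)² = (-88/51)² = 7744/2601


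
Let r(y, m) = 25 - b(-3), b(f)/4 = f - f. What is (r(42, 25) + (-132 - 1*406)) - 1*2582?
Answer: -3095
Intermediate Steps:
b(f) = 0 (b(f) = 4*(f - f) = 4*0 = 0)
r(y, m) = 25 (r(y, m) = 25 - 1*0 = 25 + 0 = 25)
(r(42, 25) + (-132 - 1*406)) - 1*2582 = (25 + (-132 - 1*406)) - 1*2582 = (25 + (-132 - 406)) - 2582 = (25 - 538) - 2582 = -513 - 2582 = -3095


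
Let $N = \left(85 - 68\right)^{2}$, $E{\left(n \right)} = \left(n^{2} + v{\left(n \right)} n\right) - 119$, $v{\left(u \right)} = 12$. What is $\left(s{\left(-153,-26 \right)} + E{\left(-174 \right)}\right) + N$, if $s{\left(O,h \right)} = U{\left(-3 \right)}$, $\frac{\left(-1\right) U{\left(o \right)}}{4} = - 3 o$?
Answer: $28322$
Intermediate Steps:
$U{\left(o \right)} = 12 o$ ($U{\left(o \right)} = - 4 \left(- 3 o\right) = 12 o$)
$E{\left(n \right)} = -119 + n^{2} + 12 n$ ($E{\left(n \right)} = \left(n^{2} + 12 n\right) - 119 = -119 + n^{2} + 12 n$)
$s{\left(O,h \right)} = -36$ ($s{\left(O,h \right)} = 12 \left(-3\right) = -36$)
$N = 289$ ($N = 17^{2} = 289$)
$\left(s{\left(-153,-26 \right)} + E{\left(-174 \right)}\right) + N = \left(-36 + \left(-119 + \left(-174\right)^{2} + 12 \left(-174\right)\right)\right) + 289 = \left(-36 - -28069\right) + 289 = \left(-36 + 28069\right) + 289 = 28033 + 289 = 28322$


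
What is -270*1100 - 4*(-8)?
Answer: -296968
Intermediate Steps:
-270*1100 - 4*(-8) = -297000 + 32 = -296968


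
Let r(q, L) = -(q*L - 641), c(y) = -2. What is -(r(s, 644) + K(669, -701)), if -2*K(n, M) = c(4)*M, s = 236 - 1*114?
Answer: 78628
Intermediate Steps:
s = 122 (s = 236 - 114 = 122)
K(n, M) = M (K(n, M) = -(-1)*M = M)
r(q, L) = 641 - L*q (r(q, L) = -(L*q - 641) = -(-641 + L*q) = 641 - L*q)
-(r(s, 644) + K(669, -701)) = -((641 - 1*644*122) - 701) = -((641 - 78568) - 701) = -(-77927 - 701) = -1*(-78628) = 78628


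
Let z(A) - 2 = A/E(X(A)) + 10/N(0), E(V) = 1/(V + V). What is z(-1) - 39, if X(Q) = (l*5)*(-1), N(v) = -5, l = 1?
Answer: -29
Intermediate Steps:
X(Q) = -5 (X(Q) = (1*5)*(-1) = 5*(-1) = -5)
E(V) = 1/(2*V)
z(A) = -10*A (z(A) = 2 + (A/(((½)/(-5))) + 10/(-5)) = 2 + (A/(((½)*(-⅕))) + 10*(-⅕)) = 2 + (A/(-⅒) - 2) = 2 + (A*(-10) - 2) = 2 + (-10*A - 2) = 2 + (-2 - 10*A) = -10*A)
z(-1) - 39 = -10*(-1) - 39 = 10 - 39 = -29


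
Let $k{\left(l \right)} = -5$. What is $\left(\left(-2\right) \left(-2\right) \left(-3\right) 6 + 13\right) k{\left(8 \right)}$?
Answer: $295$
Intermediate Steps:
$\left(\left(-2\right) \left(-2\right) \left(-3\right) 6 + 13\right) k{\left(8 \right)} = \left(\left(-2\right) \left(-2\right) \left(-3\right) 6 + 13\right) \left(-5\right) = \left(4 \left(-3\right) 6 + 13\right) \left(-5\right) = \left(\left(-12\right) 6 + 13\right) \left(-5\right) = \left(-72 + 13\right) \left(-5\right) = \left(-59\right) \left(-5\right) = 295$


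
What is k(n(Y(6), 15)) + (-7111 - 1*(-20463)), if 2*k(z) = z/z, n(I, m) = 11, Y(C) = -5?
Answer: 26705/2 ≈ 13353.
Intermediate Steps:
k(z) = ½ (k(z) = (z/z)/2 = (½)*1 = ½)
k(n(Y(6), 15)) + (-7111 - 1*(-20463)) = ½ + (-7111 - 1*(-20463)) = ½ + (-7111 + 20463) = ½ + 13352 = 26705/2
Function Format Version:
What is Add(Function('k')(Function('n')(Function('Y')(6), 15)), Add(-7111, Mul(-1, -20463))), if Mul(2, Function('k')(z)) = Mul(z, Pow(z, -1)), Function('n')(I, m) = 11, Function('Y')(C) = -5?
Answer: Rational(26705, 2) ≈ 13353.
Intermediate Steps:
Function('k')(z) = Rational(1, 2) (Function('k')(z) = Mul(Rational(1, 2), Mul(z, Pow(z, -1))) = Mul(Rational(1, 2), 1) = Rational(1, 2))
Add(Function('k')(Function('n')(Function('Y')(6), 15)), Add(-7111, Mul(-1, -20463))) = Add(Rational(1, 2), Add(-7111, Mul(-1, -20463))) = Add(Rational(1, 2), Add(-7111, 20463)) = Add(Rational(1, 2), 13352) = Rational(26705, 2)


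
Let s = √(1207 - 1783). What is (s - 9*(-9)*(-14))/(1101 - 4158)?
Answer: 378/1019 - 8*I/1019 ≈ 0.37095 - 0.0078508*I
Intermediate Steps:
s = 24*I (s = √(-576) = 24*I ≈ 24.0*I)
(s - 9*(-9)*(-14))/(1101 - 4158) = (24*I - 9*(-9)*(-14))/(1101 - 4158) = (24*I + 81*(-14))/(-3057) = (24*I - 1134)*(-1/3057) = (-1134 + 24*I)*(-1/3057) = 378/1019 - 8*I/1019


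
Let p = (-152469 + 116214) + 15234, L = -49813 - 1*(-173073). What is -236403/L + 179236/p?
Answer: -27062056823/2591048460 ≈ -10.444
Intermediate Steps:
L = 123260 (L = -49813 + 173073 = 123260)
p = -21021 (p = -36255 + 15234 = -21021)
-236403/L + 179236/p = -236403/123260 + 179236/(-21021) = -236403*1/123260 + 179236*(-1/21021) = -236403/123260 - 179236/21021 = -27062056823/2591048460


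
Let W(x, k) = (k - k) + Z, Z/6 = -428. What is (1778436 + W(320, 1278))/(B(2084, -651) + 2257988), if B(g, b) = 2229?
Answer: 1775868/2260217 ≈ 0.78571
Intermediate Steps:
Z = -2568 (Z = 6*(-428) = -2568)
W(x, k) = -2568 (W(x, k) = (k - k) - 2568 = 0 - 2568 = -2568)
(1778436 + W(320, 1278))/(B(2084, -651) + 2257988) = (1778436 - 2568)/(2229 + 2257988) = 1775868/2260217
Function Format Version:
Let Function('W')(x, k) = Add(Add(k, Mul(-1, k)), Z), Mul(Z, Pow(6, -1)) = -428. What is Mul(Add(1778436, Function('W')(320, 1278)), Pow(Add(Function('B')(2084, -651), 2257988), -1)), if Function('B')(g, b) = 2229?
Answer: Rational(1775868, 2260217) ≈ 0.78571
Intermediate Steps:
Z = -2568 (Z = Mul(6, -428) = -2568)
Function('W')(x, k) = -2568 (Function('W')(x, k) = Add(Add(k, Mul(-1, k)), -2568) = Add(0, -2568) = -2568)
Mul(Add(1778436, Function('W')(320, 1278)), Pow(Add(Function('B')(2084, -651), 2257988), -1)) = Mul(Add(1778436, -2568), Pow(Add(2229, 2257988), -1)) = Mul(1775868, Pow(2260217, -1)) = Mul(1775868, Rational(1, 2260217)) = Rational(1775868, 2260217)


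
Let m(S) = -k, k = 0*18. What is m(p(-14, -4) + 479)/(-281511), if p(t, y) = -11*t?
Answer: 0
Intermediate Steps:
k = 0
m(S) = 0 (m(S) = -1*0 = 0)
m(p(-14, -4) + 479)/(-281511) = 0/(-281511) = 0*(-1/281511) = 0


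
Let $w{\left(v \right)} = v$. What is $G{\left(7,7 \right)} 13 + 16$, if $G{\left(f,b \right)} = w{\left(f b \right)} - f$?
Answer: $562$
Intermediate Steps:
$G{\left(f,b \right)} = - f + b f$ ($G{\left(f,b \right)} = f b - f = b f - f = - f + b f$)
$G{\left(7,7 \right)} 13 + 16 = 7 \left(-1 + 7\right) 13 + 16 = 7 \cdot 6 \cdot 13 + 16 = 42 \cdot 13 + 16 = 546 + 16 = 562$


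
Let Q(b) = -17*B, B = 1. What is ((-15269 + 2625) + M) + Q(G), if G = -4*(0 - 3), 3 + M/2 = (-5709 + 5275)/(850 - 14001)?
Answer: -166582849/13151 ≈ -12667.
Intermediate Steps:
M = -78038/13151 (M = -6 + 2*((-5709 + 5275)/(850 - 14001)) = -6 + 2*(-434/(-13151)) = -6 + 2*(-434*(-1/13151)) = -6 + 2*(434/13151) = -6 + 868/13151 = -78038/13151 ≈ -5.9340)
G = 12 (G = -4*(-3) = 12)
Q(b) = -17 (Q(b) = -17*1 = -17)
((-15269 + 2625) + M) + Q(G) = ((-15269 + 2625) - 78038/13151) - 17 = (-12644 - 78038/13151) - 17 = -166359282/13151 - 17 = -166582849/13151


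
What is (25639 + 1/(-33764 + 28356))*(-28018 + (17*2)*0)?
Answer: -1942427855399/2704 ≈ -7.1835e+8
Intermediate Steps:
(25639 + 1/(-33764 + 28356))*(-28018 + (17*2)*0) = (25639 + 1/(-5408))*(-28018 + 34*0) = (25639 - 1/5408)*(-28018 + 0) = (138655711/5408)*(-28018) = -1942427855399/2704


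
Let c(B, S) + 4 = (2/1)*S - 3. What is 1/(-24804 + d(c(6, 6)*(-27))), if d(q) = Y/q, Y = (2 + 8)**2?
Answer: -27/669728 ≈ -4.0315e-5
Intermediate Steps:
c(B, S) = -7 + 2*S (c(B, S) = -4 + ((2/1)*S - 3) = -4 + ((2*1)*S - 3) = -4 + (2*S - 3) = -4 + (-3 + 2*S) = -7 + 2*S)
Y = 100 (Y = 10**2 = 100)
d(q) = 100/q
1/(-24804 + d(c(6, 6)*(-27))) = 1/(-24804 + 100/(((-7 + 2*6)*(-27)))) = 1/(-24804 + 100/(((-7 + 12)*(-27)))) = 1/(-24804 + 100/((5*(-27)))) = 1/(-24804 + 100/(-135)) = 1/(-24804 + 100*(-1/135)) = 1/(-24804 - 20/27) = 1/(-669728/27) = -27/669728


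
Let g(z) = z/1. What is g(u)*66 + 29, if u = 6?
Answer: 425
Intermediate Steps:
g(z) = z (g(z) = z*1 = z)
g(u)*66 + 29 = 6*66 + 29 = 396 + 29 = 425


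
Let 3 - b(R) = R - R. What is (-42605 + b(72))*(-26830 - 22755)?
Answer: 2112420170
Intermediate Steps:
b(R) = 3 (b(R) = 3 - (R - R) = 3 - 1*0 = 3 + 0 = 3)
(-42605 + b(72))*(-26830 - 22755) = (-42605 + 3)*(-26830 - 22755) = -42602*(-49585) = 2112420170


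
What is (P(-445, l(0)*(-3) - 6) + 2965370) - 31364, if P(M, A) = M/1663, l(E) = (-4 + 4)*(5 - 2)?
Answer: 4879251533/1663 ≈ 2.9340e+6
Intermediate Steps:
l(E) = 0 (l(E) = 0*3 = 0)
P(M, A) = M/1663 (P(M, A) = M*(1/1663) = M/1663)
(P(-445, l(0)*(-3) - 6) + 2965370) - 31364 = ((1/1663)*(-445) + 2965370) - 31364 = (-445/1663 + 2965370) - 31364 = 4931409865/1663 - 31364 = 4879251533/1663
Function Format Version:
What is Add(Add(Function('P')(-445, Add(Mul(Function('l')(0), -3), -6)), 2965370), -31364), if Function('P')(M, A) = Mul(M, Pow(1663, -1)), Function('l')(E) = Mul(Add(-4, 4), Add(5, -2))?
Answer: Rational(4879251533, 1663) ≈ 2.9340e+6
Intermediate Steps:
Function('l')(E) = 0 (Function('l')(E) = Mul(0, 3) = 0)
Function('P')(M, A) = Mul(Rational(1, 1663), M) (Function('P')(M, A) = Mul(M, Rational(1, 1663)) = Mul(Rational(1, 1663), M))
Add(Add(Function('P')(-445, Add(Mul(Function('l')(0), -3), -6)), 2965370), -31364) = Add(Add(Mul(Rational(1, 1663), -445), 2965370), -31364) = Add(Add(Rational(-445, 1663), 2965370), -31364) = Add(Rational(4931409865, 1663), -31364) = Rational(4879251533, 1663)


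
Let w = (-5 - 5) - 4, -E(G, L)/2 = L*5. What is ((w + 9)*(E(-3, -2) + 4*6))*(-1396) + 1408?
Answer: 308528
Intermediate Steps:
E(G, L) = -10*L (E(G, L) = -2*L*5 = -10*L)
w = -14 (w = -10 - 4 = -14)
((w + 9)*(E(-3, -2) + 4*6))*(-1396) + 1408 = ((-14 + 9)*(-10*(-2) + 4*6))*(-1396) + 1408 = -5*(20 + 24)*(-1396) + 1408 = -5*44*(-1396) + 1408 = -220*(-1396) + 1408 = 307120 + 1408 = 308528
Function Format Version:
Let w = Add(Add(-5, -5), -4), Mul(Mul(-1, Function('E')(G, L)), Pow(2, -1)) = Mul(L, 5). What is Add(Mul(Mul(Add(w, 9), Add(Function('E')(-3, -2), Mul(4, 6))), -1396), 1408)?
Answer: 308528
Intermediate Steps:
Function('E')(G, L) = Mul(-10, L) (Function('E')(G, L) = Mul(-2, Mul(L, 5)) = Mul(-2, Mul(5, L)) = Mul(-10, L))
w = -14 (w = Add(-10, -4) = -14)
Add(Mul(Mul(Add(w, 9), Add(Function('E')(-3, -2), Mul(4, 6))), -1396), 1408) = Add(Mul(Mul(Add(-14, 9), Add(Mul(-10, -2), Mul(4, 6))), -1396), 1408) = Add(Mul(Mul(-5, Add(20, 24)), -1396), 1408) = Add(Mul(Mul(-5, 44), -1396), 1408) = Add(Mul(-220, -1396), 1408) = Add(307120, 1408) = 308528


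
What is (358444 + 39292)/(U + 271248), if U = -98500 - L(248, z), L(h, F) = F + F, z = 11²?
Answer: 198868/86253 ≈ 2.3056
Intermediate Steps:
z = 121
L(h, F) = 2*F
U = -98742 (U = -98500 - 2*121 = -98500 - 1*242 = -98500 - 242 = -98742)
(358444 + 39292)/(U + 271248) = (358444 + 39292)/(-98742 + 271248) = 397736/172506 = 397736*(1/172506) = 198868/86253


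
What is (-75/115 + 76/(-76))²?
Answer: 1444/529 ≈ 2.7297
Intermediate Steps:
(-75/115 + 76/(-76))² = (-75*1/115 + 76*(-1/76))² = (-15/23 - 1)² = (-38/23)² = 1444/529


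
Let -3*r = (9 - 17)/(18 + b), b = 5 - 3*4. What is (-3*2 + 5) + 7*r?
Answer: 23/33 ≈ 0.69697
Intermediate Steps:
b = -7 (b = 5 - 12 = -7)
r = 8/33 (r = -(9 - 17)/(3*(18 - 7)) = -(-8)/(3*11) = -⅓*(-8/11) = 8/33 ≈ 0.24242)
(-3*2 + 5) + 7*r = (-3*2 + 5) + 7*(8/33) = (-6 + 5) + 56/33 = -1 + 56/33 = 23/33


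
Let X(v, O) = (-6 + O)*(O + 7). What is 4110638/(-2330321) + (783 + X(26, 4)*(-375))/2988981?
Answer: -584074718585/331680247281 ≈ -1.7610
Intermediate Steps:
X(v, O) = (-6 + O)*(7 + O)
4110638/(-2330321) + (783 + X(26, 4)*(-375))/2988981 = 4110638/(-2330321) + (783 + (-42 + 4 + 4²)*(-375))/2988981 = 4110638*(-1/2330321) + (783 + (-42 + 4 + 16)*(-375))*(1/2988981) = -587234/332903 + (783 - 22*(-375))*(1/2988981) = -587234/332903 + (783 + 8250)*(1/2988981) = -587234/332903 + 9033*(1/2988981) = -587234/332903 + 3011/996327 = -584074718585/331680247281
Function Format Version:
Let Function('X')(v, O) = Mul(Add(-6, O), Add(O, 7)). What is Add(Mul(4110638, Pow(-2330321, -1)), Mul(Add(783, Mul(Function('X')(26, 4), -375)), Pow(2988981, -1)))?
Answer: Rational(-584074718585, 331680247281) ≈ -1.7610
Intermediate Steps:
Function('X')(v, O) = Mul(Add(-6, O), Add(7, O))
Add(Mul(4110638, Pow(-2330321, -1)), Mul(Add(783, Mul(Function('X')(26, 4), -375)), Pow(2988981, -1))) = Add(Mul(4110638, Pow(-2330321, -1)), Mul(Add(783, Mul(Add(-42, 4, Pow(4, 2)), -375)), Pow(2988981, -1))) = Add(Mul(4110638, Rational(-1, 2330321)), Mul(Add(783, Mul(Add(-42, 4, 16), -375)), Rational(1, 2988981))) = Add(Rational(-587234, 332903), Mul(Add(783, Mul(-22, -375)), Rational(1, 2988981))) = Add(Rational(-587234, 332903), Mul(Add(783, 8250), Rational(1, 2988981))) = Add(Rational(-587234, 332903), Mul(9033, Rational(1, 2988981))) = Add(Rational(-587234, 332903), Rational(3011, 996327)) = Rational(-584074718585, 331680247281)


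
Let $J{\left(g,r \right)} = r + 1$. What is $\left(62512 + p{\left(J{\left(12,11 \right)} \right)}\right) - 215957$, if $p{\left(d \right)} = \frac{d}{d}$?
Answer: $-153444$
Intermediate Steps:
$J{\left(g,r \right)} = 1 + r$
$p{\left(d \right)} = 1$
$\left(62512 + p{\left(J{\left(12,11 \right)} \right)}\right) - 215957 = \left(62512 + 1\right) - 215957 = 62513 - 215957 = -153444$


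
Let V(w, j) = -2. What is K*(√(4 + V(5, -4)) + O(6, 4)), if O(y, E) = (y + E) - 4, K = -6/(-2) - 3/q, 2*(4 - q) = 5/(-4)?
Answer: 522/37 + 87*√2/37 ≈ 17.433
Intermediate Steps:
q = 37/8 (q = 4 - 5/(2*(-4)) = 4 - 5*(-1)/(2*4) = 4 - ½*(-5/4) = 4 + 5/8 = 37/8 ≈ 4.6250)
K = 87/37 (K = -6/(-2) - 3/37/8 = -6*(-½) - 3*8/37 = 3 - 24/37 = 87/37 ≈ 2.3514)
O(y, E) = -4 + E + y (O(y, E) = (E + y) - 4 = -4 + E + y)
K*(√(4 + V(5, -4)) + O(6, 4)) = 87*(√(4 - 2) + (-4 + 4 + 6))/37 = 87*(√2 + 6)/37 = 87*(6 + √2)/37 = 522/37 + 87*√2/37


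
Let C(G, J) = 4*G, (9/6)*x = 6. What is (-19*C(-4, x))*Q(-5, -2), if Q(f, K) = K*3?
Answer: -1824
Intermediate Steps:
x = 4 (x = (⅔)*6 = 4)
Q(f, K) = 3*K
(-19*C(-4, x))*Q(-5, -2) = (-76*(-4))*(3*(-2)) = -19*(-16)*(-6) = 304*(-6) = -1824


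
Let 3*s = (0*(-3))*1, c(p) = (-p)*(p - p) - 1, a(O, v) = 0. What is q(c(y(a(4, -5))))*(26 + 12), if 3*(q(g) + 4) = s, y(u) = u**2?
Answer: -152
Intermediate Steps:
c(p) = -1 (c(p) = -p*0 - 1 = 0 - 1 = -1)
s = 0 (s = ((0*(-3))*1)/3 = (0*1)/3 = (1/3)*0 = 0)
q(g) = -4 (q(g) = -4 + (1/3)*0 = -4 + 0 = -4)
q(c(y(a(4, -5))))*(26 + 12) = -4*(26 + 12) = -4*38 = -152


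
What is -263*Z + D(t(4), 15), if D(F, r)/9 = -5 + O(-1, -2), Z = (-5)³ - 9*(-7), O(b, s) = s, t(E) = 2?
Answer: 16243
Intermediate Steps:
Z = -62 (Z = -125 + 63 = -62)
D(F, r) = -63 (D(F, r) = 9*(-5 - 2) = 9*(-7) = -63)
-263*Z + D(t(4), 15) = -263*(-62) - 63 = 16306 - 63 = 16243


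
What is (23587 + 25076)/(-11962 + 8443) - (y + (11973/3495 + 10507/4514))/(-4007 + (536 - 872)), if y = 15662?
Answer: -91274585309451/8930053625530 ≈ -10.221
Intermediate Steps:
(23587 + 25076)/(-11962 + 8443) - (y + (11973/3495 + 10507/4514))/(-4007 + (536 - 872)) = (23587 + 25076)/(-11962 + 8443) - (15662 + (11973/3495 + 10507/4514))/(-4007 + (536 - 872)) = 48663/(-3519) - (15662 + (11973*(1/3495) + 10507*(1/4514)))/(-4007 - 336) = 48663*(-1/3519) - (15662 + (3991/1165 + 10507/4514))/(-4343) = -5407/391 - (15662 + 30256029/5258810)*(-1)/4343 = -5407/391 - 82393738249*(-1)/(5258810*4343) = -5407/391 - 1*(-82393738249/22839011830) = -5407/391 + 82393738249/22839011830 = -91274585309451/8930053625530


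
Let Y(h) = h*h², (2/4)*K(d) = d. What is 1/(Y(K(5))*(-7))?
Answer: -1/7000 ≈ -0.00014286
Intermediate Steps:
K(d) = 2*d
Y(h) = h³
1/(Y(K(5))*(-7)) = 1/((2*5)³*(-7)) = 1/(10³*(-7)) = 1/(1000*(-7)) = 1/(-7000) = -1/7000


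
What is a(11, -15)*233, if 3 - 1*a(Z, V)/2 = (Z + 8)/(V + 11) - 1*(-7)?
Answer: 699/2 ≈ 349.50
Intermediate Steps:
a(Z, V) = -8 - 2*(8 + Z)/(11 + V) (a(Z, V) = 6 - 2*((Z + 8)/(V + 11) - 1*(-7)) = 6 - 2*((8 + Z)/(11 + V) + 7) = 6 - 2*(7 + (8 + Z)/(11 + V)) = 6 + (-14 - 2*(8 + Z)/(11 + V)) = -8 - 2*(8 + Z)/(11 + V))
a(11, -15)*233 = (2*(-52 - 1*11 - 4*(-15))/(11 - 15))*233 = (2*(-52 - 11 + 60)/(-4))*233 = (2*(-¼)*(-3))*233 = (3/2)*233 = 699/2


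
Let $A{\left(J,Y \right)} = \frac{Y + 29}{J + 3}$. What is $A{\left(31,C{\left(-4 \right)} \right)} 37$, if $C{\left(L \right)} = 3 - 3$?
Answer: $\frac{1073}{34} \approx 31.559$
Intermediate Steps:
$C{\left(L \right)} = 0$ ($C{\left(L \right)} = 3 - 3 = 0$)
$A{\left(J,Y \right)} = \frac{29 + Y}{3 + J}$
$A{\left(31,C{\left(-4 \right)} \right)} 37 = \frac{29 + 0}{3 + 31} \cdot 37 = \frac{1}{34} \cdot 29 \cdot 37 = \frac{29}{34} \cdot 37 = \frac{1073}{34}$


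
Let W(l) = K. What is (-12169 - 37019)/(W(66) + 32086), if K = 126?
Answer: -12297/8053 ≈ -1.5270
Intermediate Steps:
W(l) = 126
(-12169 - 37019)/(W(66) + 32086) = (-12169 - 37019)/(126 + 32086) = -49188/32212 = -49188*1/32212 = -12297/8053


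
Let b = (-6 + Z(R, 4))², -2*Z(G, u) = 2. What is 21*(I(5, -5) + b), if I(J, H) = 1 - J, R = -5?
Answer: 945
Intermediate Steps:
Z(G, u) = -1 (Z(G, u) = -½*2 = -1)
b = 49 (b = (-6 - 1)² = (-7)² = 49)
21*(I(5, -5) + b) = 21*((1 - 1*5) + 49) = 21*((1 - 5) + 49) = 21*(-4 + 49) = 21*45 = 945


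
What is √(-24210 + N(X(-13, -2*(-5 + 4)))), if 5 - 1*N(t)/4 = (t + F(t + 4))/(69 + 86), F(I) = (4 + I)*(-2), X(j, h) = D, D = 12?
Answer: I*√581147390/155 ≈ 155.53*I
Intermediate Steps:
X(j, h) = 12
F(I) = -8 - 2*I
N(t) = 3164/155 + 4*t/155 (N(t) = 20 - 4*(t + (-8 - 2*(t + 4)))/(69 + 86) = 20 - 4*(t + (-8 - 2*(4 + t)))/155 = 20 - 4*(t + (-8 + (-8 - 2*t)))/155 = 20 - 4*(t + (-16 - 2*t))/155 = 20 - 4*(-16 - t)/155 = 20 - 4*(-16/155 - t/155) = 20 + (64/155 + 4*t/155) = 3164/155 + 4*t/155)
√(-24210 + N(X(-13, -2*(-5 + 4)))) = √(-24210 + (3164/155 + (4/155)*12)) = √(-24210 + (3164/155 + 48/155)) = √(-24210 + 3212/155) = √(-3749338/155) = I*√581147390/155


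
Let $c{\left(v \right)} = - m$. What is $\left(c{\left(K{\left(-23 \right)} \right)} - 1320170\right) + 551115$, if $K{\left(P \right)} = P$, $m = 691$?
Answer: $-769746$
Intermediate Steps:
$c{\left(v \right)} = -691$ ($c{\left(v \right)} = \left(-1\right) 691 = -691$)
$\left(c{\left(K{\left(-23 \right)} \right)} - 1320170\right) + 551115 = \left(-691 - 1320170\right) + 551115 = -1320861 + 551115 = -769746$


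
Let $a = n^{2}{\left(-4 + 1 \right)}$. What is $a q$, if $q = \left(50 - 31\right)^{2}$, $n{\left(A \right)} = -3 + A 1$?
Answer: $12996$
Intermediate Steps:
$n{\left(A \right)} = -3 + A$
$q = 361$ ($q = 19^{2} = 361$)
$a = 36$ ($a = \left(-3 + \left(-4 + 1\right)\right)^{2} = \left(-3 - 3\right)^{2} = \left(-6\right)^{2} = 36$)
$a q = 36 \cdot 361 = 12996$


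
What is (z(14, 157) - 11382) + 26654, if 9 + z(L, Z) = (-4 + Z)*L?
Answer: 17405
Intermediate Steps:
z(L, Z) = -9 + L*(-4 + Z) (z(L, Z) = -9 + (-4 + Z)*L = -9 + L*(-4 + Z))
(z(14, 157) - 11382) + 26654 = ((-9 - 4*14 + 14*157) - 11382) + 26654 = ((-9 - 56 + 2198) - 11382) + 26654 = (2133 - 11382) + 26654 = -9249 + 26654 = 17405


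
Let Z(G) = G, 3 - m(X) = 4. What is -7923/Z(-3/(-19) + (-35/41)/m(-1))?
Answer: -6172017/788 ≈ -7832.5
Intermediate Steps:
m(X) = -1 (m(X) = 3 - 1*4 = 3 - 4 = -1)
-7923/Z(-3/(-19) + (-35/41)/m(-1)) = -7923/(-3/(-19) - 35/41/(-1)) = -7923/(-3*(-1/19) - 35*1/41*(-1)) = -7923/(3/19 - 35/41*(-1)) = -7923/(3/19 + 35/41) = -7923/788/779 = -7923*779/788 = -6172017/788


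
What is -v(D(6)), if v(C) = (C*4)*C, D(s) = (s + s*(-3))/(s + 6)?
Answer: -4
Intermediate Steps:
D(s) = -2*s/(6 + s) (D(s) = (s - 3*s)/(6 + s) = (-2*s)/(6 + s) = -2*s/(6 + s))
v(C) = 4*C² (v(C) = (4*C)*C = 4*C²)
-v(D(6)) = -4*(-2*6/(6 + 6))² = -4*(-2*6/12)² = -4*(-2*6*1/12)² = -4*(-1)² = -4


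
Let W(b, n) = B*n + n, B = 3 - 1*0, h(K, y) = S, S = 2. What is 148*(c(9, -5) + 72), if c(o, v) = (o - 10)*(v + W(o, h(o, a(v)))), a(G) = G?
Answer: 10212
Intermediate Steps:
h(K, y) = 2
B = 3 (B = 3 + 0 = 3)
W(b, n) = 4*n (W(b, n) = 3*n + n = 4*n)
c(o, v) = (-10 + o)*(8 + v) (c(o, v) = (o - 10)*(v + 4*2) = (-10 + o)*(v + 8) = (-10 + o)*(8 + v))
148*(c(9, -5) + 72) = 148*((-80 - 10*(-5) + 8*9 + 9*(-5)) + 72) = 148*((-80 + 50 + 72 - 45) + 72) = 148*(-3 + 72) = 148*69 = 10212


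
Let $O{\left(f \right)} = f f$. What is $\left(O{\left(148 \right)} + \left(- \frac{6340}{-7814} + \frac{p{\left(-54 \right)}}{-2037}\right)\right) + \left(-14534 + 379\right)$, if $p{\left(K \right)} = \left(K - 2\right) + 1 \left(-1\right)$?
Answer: $\frac{20559184560}{2652853} \approx 7749.8$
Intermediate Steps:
$O{\left(f \right)} = f^{2}$
$p{\left(K \right)} = -3 + K$ ($p{\left(K \right)} = \left(-2 + K\right) - 1 = -3 + K$)
$\left(O{\left(148 \right)} + \left(- \frac{6340}{-7814} + \frac{p{\left(-54 \right)}}{-2037}\right)\right) + \left(-14534 + 379\right) = \left(148^{2} + \left(- \frac{6340}{-7814} + \frac{-3 - 54}{-2037}\right)\right) + \left(-14534 + 379\right) = \left(21904 - - \frac{2226663}{2652853}\right) - 14155 = \left(21904 + \left(\frac{3170}{3907} + \frac{19}{679}\right)\right) - 14155 = \left(21904 + \frac{2226663}{2652853}\right) - 14155 = \frac{58110318775}{2652853} - 14155 = \frac{20559184560}{2652853}$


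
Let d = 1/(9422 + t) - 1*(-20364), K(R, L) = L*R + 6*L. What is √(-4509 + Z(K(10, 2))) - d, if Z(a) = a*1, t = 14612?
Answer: -489428377/24034 + 11*I*√37 ≈ -20364.0 + 66.91*I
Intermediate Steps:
K(R, L) = 6*L + L*R
Z(a) = a
d = 489428377/24034 (d = 1/(9422 + 14612) - 1*(-20364) = 1/24034 + 20364 = 489428377/24034 ≈ 20364.)
√(-4509 + Z(K(10, 2))) - d = √(-4509 + 2*(6 + 10)) - 1*489428377/24034 = √(-4509 + 2*16) - 489428377/24034 = √(-4509 + 32) - 489428377/24034 = √(-4477) - 489428377/24034 = 11*I*√37 - 489428377/24034 = -489428377/24034 + 11*I*√37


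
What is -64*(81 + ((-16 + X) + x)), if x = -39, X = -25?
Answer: -64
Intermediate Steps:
-64*(81 + ((-16 + X) + x)) = -64*(81 + ((-16 - 25) - 39)) = -64*(81 + (-41 - 39)) = -64*(81 - 80) = -64*1 = -64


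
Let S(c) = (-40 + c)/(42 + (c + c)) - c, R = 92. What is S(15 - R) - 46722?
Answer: -5224123/112 ≈ -46644.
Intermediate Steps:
S(c) = -c + (-40 + c)/(42 + 2*c) (S(c) = (-40 + c)/(42 + 2*c) - c = -c + (-40 + c)/(42 + 2*c))
S(15 - R) - 46722 = (-20 - (15 - 1*92)² - 41*(15 - 1*92)/2)/(21 + (15 - 1*92)) - 46722 = (-20 - (15 - 92)² - 41*(15 - 92)/2)/(21 + (15 - 92)) - 46722 = (-20 - 1*(-77)² - 41/2*(-77))/(21 - 77) - 46722 = (-20 - 1*5929 + 3157/2)/(-56) - 46722 = -(-20 - 5929 + 3157/2)/56 - 46722 = -1/56*(-8741/2) - 46722 = 8741/112 - 46722 = -5224123/112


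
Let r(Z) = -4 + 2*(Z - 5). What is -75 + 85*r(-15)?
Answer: -3815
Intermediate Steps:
r(Z) = -14 + 2*Z (r(Z) = -4 + 2*(-5 + Z) = -4 + (-10 + 2*Z) = -14 + 2*Z)
-75 + 85*r(-15) = -75 + 85*(-14 + 2*(-15)) = -75 + 85*(-14 - 30) = -75 + 85*(-44) = -75 - 3740 = -3815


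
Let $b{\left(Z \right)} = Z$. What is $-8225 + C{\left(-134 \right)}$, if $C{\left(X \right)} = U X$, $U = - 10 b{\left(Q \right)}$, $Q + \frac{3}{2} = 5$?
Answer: $-3535$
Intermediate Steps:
$Q = \frac{7}{2}$ ($Q = - \frac{3}{2} + 5 = \frac{7}{2} \approx 3.5$)
$U = -35$ ($U = \left(-10\right) \frac{7}{2} = -35$)
$C{\left(X \right)} = - 35 X$
$-8225 + C{\left(-134 \right)} = -8225 - -4690 = -8225 + 4690 = -3535$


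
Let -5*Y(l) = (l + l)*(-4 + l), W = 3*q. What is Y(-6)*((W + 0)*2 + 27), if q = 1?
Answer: -792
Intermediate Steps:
W = 3 (W = 3*1 = 3)
Y(l) = -2*l*(-4 + l)/5 (Y(l) = -(l + l)*(-4 + l)/5 = -2*l*(-4 + l)/5)
Y(-6)*((W + 0)*2 + 27) = ((⅖)*(-6)*(4 - 1*(-6)))*((3 + 0)*2 + 27) = ((⅖)*(-6)*(4 + 6))*(3*2 + 27) = ((⅖)*(-6)*10)*(6 + 27) = -24*33 = -792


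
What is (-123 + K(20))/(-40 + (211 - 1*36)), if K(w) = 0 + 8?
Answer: -23/27 ≈ -0.85185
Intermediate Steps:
K(w) = 8
(-123 + K(20))/(-40 + (211 - 1*36)) = (-123 + 8)/(-40 + (211 - 1*36)) = -115/(-40 + (211 - 36)) = -115/(-40 + 175) = -115/135 = -115*1/135 = -23/27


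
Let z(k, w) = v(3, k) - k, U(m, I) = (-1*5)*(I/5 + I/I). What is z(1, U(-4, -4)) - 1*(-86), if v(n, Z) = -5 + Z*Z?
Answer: 81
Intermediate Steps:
v(n, Z) = -5 + Z²
U(m, I) = -5 - I (U(m, I) = -5*(I*(⅕) + 1) = -5*(I/5 + 1) = -5*(1 + I/5) = -5 - I)
z(k, w) = -5 + k² - k (z(k, w) = (-5 + k²) - k = -5 + k² - k)
z(1, U(-4, -4)) - 1*(-86) = (-5 + 1² - 1*1) - 1*(-86) = (-5 + 1 - 1) + 86 = -5 + 86 = 81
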